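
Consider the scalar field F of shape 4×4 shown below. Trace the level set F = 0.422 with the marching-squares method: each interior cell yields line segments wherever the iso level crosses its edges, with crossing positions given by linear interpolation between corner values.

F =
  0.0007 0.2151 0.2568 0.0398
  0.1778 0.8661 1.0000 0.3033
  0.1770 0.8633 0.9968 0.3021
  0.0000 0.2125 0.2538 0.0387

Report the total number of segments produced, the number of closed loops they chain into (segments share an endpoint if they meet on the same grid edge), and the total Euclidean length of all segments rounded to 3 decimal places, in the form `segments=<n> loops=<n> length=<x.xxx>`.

segments=8 loops=1 length=8.152

cell (0,0): code 0100 → (0.318,1.000)–(1.000,0.355)
cell (0,1): code 1100 → (0.222,2.000)–(0.318,1.000)
cell (0,2): code 1000 → (1.000,2.830)–(0.222,2.000)
cell (1,0): code 0110 → (1.000,0.355)–(2.000,0.357)
cell (1,2): code 1001 → (2.000,2.827)–(1.000,2.830)
cell (2,0): code 0010 → (2.000,0.357)–(2.678,1.000)
cell (2,1): code 0011 → (2.678,1.000)–(2.774,2.000)
cell (2,2): code 0001 → (2.774,2.000)–(2.000,2.827)
total: 8 segments, chained into 1 closed loop(s), length Σ = 8.152466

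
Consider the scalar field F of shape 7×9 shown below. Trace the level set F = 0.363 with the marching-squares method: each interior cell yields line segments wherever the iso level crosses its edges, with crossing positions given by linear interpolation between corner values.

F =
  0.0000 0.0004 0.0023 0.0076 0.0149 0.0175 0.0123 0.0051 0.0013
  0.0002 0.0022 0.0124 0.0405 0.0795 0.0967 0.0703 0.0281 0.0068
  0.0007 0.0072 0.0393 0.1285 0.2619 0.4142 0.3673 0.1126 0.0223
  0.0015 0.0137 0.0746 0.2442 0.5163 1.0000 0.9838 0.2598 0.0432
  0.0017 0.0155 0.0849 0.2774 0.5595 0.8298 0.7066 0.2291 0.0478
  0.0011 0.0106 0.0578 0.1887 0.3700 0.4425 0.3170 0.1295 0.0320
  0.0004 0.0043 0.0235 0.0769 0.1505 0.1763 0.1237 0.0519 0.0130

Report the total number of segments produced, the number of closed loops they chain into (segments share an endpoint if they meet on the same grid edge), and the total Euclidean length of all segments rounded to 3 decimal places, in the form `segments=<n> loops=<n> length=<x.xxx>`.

cell (1,4): code 0100 → (1.839,5.000)–(2.000,4.664)
cell (1,5): code 1100 → (1.986,6.000)–(1.839,5.000)
cell (1,6): code 1000 → (2.000,6.017)–(1.986,6.000)
cell (2,3): code 0100 → (2.397,4.000)–(3.000,3.437)
cell (2,4): code 1110 → (2.000,4.664)–(2.397,4.000)
cell (2,6): code 1001 → (3.000,6.857)–(2.000,6.017)
cell (3,3): code 0110 → (3.000,3.437)–(4.000,3.303)
cell (3,6): code 1001 → (4.000,6.720)–(3.000,6.857)
cell (4,3): code 0110 → (4.000,3.303)–(5.000,3.961)
cell (4,5): code 1011 → (5.000,5.633)–(4.882,6.000)
cell (4,6): code 0001 → (4.882,6.000)–(4.000,6.720)
cell (5,3): code 0010 → (5.000,3.961)–(5.032,4.000)
cell (5,4): code 0011 → (5.032,4.000)–(5.299,5.000)
cell (5,5): code 0001 → (5.299,5.000)–(5.000,5.633)
total: 14 segments, chained into 1 closed loop(s), length Σ = 10.834830

segments=14 loops=1 length=10.835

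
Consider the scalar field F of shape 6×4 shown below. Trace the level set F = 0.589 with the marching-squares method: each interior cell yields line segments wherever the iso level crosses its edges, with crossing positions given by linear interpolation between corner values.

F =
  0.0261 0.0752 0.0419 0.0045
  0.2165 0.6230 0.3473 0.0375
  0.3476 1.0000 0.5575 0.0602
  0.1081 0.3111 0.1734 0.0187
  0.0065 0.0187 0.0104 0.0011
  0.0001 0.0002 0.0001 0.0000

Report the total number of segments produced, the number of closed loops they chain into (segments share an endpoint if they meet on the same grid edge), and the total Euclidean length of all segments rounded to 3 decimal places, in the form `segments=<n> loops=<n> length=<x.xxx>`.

segments=6 loops=1 length=4.637

cell (0,0): code 0100 → (0.938,1.000)–(1.000,0.916)
cell (0,1): code 1000 → (1.000,1.123)–(0.938,1.000)
cell (1,0): code 0110 → (1.000,0.916)–(2.000,0.370)
cell (1,1): code 1001 → (2.000,1.929)–(1.000,1.123)
cell (2,0): code 0010 → (2.000,0.370)–(2.597,1.000)
cell (2,1): code 0001 → (2.597,1.000)–(2.000,1.929)
total: 6 segments, chained into 1 closed loop(s), length Σ = 4.637352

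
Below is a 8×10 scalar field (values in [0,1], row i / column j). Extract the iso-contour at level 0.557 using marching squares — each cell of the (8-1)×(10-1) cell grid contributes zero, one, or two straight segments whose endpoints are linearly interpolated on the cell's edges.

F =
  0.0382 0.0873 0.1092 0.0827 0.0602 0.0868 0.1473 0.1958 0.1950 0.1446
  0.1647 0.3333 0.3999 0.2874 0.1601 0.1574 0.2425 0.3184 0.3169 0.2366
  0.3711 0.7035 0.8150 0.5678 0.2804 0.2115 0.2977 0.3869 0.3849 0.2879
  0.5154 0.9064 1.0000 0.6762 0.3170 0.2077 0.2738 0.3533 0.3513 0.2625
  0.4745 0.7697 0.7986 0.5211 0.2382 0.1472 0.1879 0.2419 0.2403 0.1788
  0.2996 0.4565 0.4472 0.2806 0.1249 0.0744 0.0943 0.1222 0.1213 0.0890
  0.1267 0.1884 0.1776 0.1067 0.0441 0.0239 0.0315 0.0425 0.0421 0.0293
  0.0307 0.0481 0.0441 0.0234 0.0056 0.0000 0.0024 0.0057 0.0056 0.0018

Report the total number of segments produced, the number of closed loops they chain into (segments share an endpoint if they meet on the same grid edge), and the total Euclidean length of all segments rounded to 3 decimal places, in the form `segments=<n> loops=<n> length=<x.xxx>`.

segments=12 loops=1 length=10.186

cell (1,0): code 0100 → (1.604,1.000)–(2.000,0.559)
cell (1,1): code 1100 → (1.378,2.000)–(1.604,1.000)
cell (1,2): code 1100 → (1.961,3.000)–(1.378,2.000)
cell (1,3): code 1000 → (2.000,3.038)–(1.961,3.000)
cell (2,0): code 0110 → (2.000,0.559)–(3.000,0.106)
cell (2,3): code 1001 → (3.000,3.332)–(2.000,3.038)
cell (3,0): code 0110 → (3.000,0.106)–(4.000,0.279)
cell (3,2): code 1011 → (4.000,2.871)–(3.769,3.000)
cell (3,3): code 0001 → (3.769,3.000)–(3.000,3.332)
cell (4,0): code 0010 → (4.000,0.279)–(4.679,1.000)
cell (4,1): code 0011 → (4.679,1.000)–(4.688,2.000)
cell (4,2): code 0001 → (4.688,2.000)–(4.000,2.871)
total: 12 segments, chained into 1 closed loop(s), length Σ = 10.185718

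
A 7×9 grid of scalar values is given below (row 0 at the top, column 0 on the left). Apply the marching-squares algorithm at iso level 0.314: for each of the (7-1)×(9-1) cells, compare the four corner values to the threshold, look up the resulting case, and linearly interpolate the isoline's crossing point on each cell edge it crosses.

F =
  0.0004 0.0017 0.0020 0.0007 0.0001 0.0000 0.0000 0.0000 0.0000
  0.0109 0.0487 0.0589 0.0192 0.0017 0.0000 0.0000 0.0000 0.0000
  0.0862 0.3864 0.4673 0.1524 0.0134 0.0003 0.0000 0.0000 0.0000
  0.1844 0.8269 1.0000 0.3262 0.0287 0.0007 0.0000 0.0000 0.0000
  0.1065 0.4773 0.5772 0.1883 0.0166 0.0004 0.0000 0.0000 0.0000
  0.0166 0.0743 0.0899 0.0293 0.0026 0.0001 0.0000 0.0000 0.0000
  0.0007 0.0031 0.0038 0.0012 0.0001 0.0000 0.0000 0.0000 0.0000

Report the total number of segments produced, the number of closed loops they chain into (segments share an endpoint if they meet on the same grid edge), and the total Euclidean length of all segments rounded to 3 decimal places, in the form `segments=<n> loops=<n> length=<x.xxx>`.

segments=12 loops=1 length=8.838

cell (1,0): code 0100 → (1.786,1.000)–(2.000,0.759)
cell (1,1): code 1100 → (1.625,2.000)–(1.786,1.000)
cell (1,2): code 1000 → (2.000,2.487)–(1.625,2.000)
cell (2,0): code 0110 → (2.000,0.759)–(3.000,0.202)
cell (2,2): code 1101 → (2.930,3.000)–(2.000,2.487)
cell (2,3): code 1000 → (3.000,3.041)–(2.930,3.000)
cell (3,0): code 0110 → (3.000,0.202)–(4.000,0.560)
cell (3,2): code 1011 → (4.000,2.677)–(3.088,3.000)
cell (3,3): code 0001 → (3.088,3.000)–(3.000,3.041)
cell (4,0): code 0010 → (4.000,0.560)–(4.405,1.000)
cell (4,1): code 0011 → (4.405,1.000)–(4.540,2.000)
cell (4,2): code 0001 → (4.540,2.000)–(4.000,2.677)
total: 12 segments, chained into 1 closed loop(s), length Σ = 8.838494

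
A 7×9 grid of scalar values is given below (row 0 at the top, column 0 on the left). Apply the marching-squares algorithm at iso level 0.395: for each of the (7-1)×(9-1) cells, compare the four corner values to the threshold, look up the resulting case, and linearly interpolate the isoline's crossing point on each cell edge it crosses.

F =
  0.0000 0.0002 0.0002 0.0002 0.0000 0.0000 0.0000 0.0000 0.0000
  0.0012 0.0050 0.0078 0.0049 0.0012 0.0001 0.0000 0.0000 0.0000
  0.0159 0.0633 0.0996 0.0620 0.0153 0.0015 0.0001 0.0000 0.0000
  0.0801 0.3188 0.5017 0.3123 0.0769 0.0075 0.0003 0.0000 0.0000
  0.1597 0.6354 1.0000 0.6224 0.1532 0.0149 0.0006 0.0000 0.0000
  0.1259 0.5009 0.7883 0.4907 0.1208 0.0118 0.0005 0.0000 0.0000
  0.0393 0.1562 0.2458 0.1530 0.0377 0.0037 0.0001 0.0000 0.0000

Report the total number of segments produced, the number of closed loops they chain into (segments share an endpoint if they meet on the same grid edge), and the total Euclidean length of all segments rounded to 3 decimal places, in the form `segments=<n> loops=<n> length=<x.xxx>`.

segments=12 loops=1 length=9.075

cell (2,1): code 0100 → (2.735,2.000)–(3.000,1.417)
cell (2,2): code 1000 → (3.000,2.563)–(2.735,2.000)
cell (3,0): code 0100 → (3.241,1.000)–(4.000,0.495)
cell (3,1): code 1110 → (3.000,1.417)–(3.241,1.000)
cell (3,2): code 1101 → (3.267,3.000)–(3.000,2.563)
cell (3,3): code 1000 → (4.000,3.485)–(3.267,3.000)
cell (4,0): code 0110 → (4.000,0.495)–(5.000,0.718)
cell (4,3): code 1001 → (5.000,3.259)–(4.000,3.485)
cell (5,0): code 0010 → (5.000,0.718)–(5.307,1.000)
cell (5,1): code 0011 → (5.307,1.000)–(5.725,2.000)
cell (5,2): code 0011 → (5.725,2.000)–(5.283,3.000)
cell (5,3): code 0001 → (5.283,3.000)–(5.000,3.259)
total: 12 segments, chained into 1 closed loop(s), length Σ = 9.075213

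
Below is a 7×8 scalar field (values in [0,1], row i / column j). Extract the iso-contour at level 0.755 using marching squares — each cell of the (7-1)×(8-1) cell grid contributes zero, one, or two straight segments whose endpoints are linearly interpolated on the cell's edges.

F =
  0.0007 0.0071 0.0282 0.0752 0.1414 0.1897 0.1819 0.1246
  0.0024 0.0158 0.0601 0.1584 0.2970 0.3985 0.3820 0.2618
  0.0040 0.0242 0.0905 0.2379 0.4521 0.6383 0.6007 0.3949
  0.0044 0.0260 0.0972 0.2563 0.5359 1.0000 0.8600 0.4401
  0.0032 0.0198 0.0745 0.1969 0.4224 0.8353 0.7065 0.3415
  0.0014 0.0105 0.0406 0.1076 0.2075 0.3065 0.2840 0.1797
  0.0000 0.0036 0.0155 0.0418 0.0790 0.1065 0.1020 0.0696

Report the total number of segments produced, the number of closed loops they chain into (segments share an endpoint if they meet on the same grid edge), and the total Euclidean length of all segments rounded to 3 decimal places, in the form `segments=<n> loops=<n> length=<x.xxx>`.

segments=8 loops=1 length=5.534

cell (2,4): code 0100 → (2.323,5.000)–(3.000,4.472)
cell (2,5): code 1100 → (2.595,6.000)–(2.323,5.000)
cell (2,6): code 1000 → (3.000,6.250)–(2.595,6.000)
cell (3,4): code 0110 → (3.000,4.472)–(4.000,4.806)
cell (3,5): code 1011 → (4.000,5.623)–(3.684,6.000)
cell (3,6): code 0001 → (3.684,6.000)–(3.000,6.250)
cell (4,4): code 0010 → (4.000,4.806)–(4.152,5.000)
cell (4,5): code 0001 → (4.152,5.000)–(4.000,5.623)
total: 8 segments, chained into 1 closed loop(s), length Σ = 5.533542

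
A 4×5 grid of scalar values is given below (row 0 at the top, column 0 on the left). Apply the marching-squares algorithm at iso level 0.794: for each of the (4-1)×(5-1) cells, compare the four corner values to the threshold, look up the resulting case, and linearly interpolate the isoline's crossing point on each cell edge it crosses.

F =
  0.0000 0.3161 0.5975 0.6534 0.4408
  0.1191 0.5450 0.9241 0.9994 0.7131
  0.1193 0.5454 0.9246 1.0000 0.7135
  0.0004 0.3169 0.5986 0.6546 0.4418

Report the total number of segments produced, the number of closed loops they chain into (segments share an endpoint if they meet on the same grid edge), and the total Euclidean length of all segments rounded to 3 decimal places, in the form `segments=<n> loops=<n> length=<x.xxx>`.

segments=8 loops=1 length=6.957

cell (0,1): code 0100 → (0.602,2.000)–(1.000,1.657)
cell (0,2): code 1100 → (0.406,3.000)–(0.602,2.000)
cell (0,3): code 1000 → (1.000,3.717)–(0.406,3.000)
cell (1,1): code 0110 → (1.000,1.657)–(2.000,1.656)
cell (1,3): code 1001 → (2.000,3.719)–(1.000,3.717)
cell (2,1): code 0010 → (2.000,1.656)–(2.401,2.000)
cell (2,2): code 0011 → (2.401,2.000)–(2.596,3.000)
cell (2,3): code 0001 → (2.596,3.000)–(2.000,3.719)
total: 8 segments, chained into 1 closed loop(s), length Σ = 6.957351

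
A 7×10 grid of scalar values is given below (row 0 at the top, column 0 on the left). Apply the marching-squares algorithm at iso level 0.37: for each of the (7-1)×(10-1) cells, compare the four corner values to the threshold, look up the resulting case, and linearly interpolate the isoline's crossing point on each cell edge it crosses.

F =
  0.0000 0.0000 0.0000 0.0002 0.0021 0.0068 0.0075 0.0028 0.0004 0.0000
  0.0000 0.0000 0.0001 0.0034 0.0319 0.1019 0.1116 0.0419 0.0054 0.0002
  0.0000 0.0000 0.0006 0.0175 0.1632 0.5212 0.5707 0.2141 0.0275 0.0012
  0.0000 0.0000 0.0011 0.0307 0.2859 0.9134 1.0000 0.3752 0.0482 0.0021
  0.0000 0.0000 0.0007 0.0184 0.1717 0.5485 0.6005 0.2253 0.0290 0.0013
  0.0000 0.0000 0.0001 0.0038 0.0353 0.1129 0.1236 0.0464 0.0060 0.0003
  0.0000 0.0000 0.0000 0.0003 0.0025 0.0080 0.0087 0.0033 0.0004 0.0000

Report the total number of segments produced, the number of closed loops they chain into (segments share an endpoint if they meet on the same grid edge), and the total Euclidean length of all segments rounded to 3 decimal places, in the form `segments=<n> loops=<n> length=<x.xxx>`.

segments=12 loops=1 length=9.025

cell (1,4): code 0100 → (1.639,5.000)–(2.000,4.578)
cell (1,5): code 1100 → (1.563,6.000)–(1.639,5.000)
cell (1,6): code 1000 → (2.000,6.563)–(1.563,6.000)
cell (2,4): code 0110 → (2.000,4.578)–(3.000,4.134)
cell (2,6): code 1101 → (2.968,7.000)–(2.000,6.563)
cell (2,7): code 1000 → (3.000,7.016)–(2.968,7.000)
cell (3,4): code 0110 → (3.000,4.134)–(4.000,4.526)
cell (3,6): code 1011 → (4.000,6.614)–(3.035,7.000)
cell (3,7): code 0001 → (3.035,7.000)–(3.000,7.016)
cell (4,4): code 0010 → (4.000,4.526)–(4.410,5.000)
cell (4,5): code 0011 → (4.410,5.000)–(4.483,6.000)
cell (4,6): code 0001 → (4.483,6.000)–(4.000,6.614)
total: 12 segments, chained into 1 closed loop(s), length Σ = 9.025370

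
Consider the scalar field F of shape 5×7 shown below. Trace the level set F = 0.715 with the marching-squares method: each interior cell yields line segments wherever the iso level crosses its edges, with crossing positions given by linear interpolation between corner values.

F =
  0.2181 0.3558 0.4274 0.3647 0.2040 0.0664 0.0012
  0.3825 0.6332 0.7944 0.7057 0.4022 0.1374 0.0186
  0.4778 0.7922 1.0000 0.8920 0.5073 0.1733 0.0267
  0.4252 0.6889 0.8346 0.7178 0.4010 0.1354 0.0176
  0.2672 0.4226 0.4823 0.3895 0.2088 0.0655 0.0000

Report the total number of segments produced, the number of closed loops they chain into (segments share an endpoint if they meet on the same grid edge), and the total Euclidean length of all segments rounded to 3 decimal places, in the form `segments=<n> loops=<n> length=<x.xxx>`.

segments=12 loops=1 length=8.045

cell (0,1): code 0100 → (0.784,2.000)–(1.000,1.507)
cell (0,2): code 1000 → (1.000,2.895)–(0.784,2.000)
cell (1,0): code 0100 → (1.514,1.000)–(2.000,0.754)
cell (1,1): code 1110 → (1.000,1.507)–(1.514,1.000)
cell (1,2): code 1101 → (1.050,3.000)–(1.000,2.895)
cell (1,3): code 1000 → (2.000,3.460)–(1.050,3.000)
cell (2,0): code 0010 → (2.000,0.754)–(2.747,1.000)
cell (2,1): code 0111 → (2.747,1.000)–(3.000,1.179)
cell (2,3): code 1001 → (3.000,3.009)–(2.000,3.460)
cell (3,1): code 0010 → (3.000,1.179)–(3.339,2.000)
cell (3,2): code 0011 → (3.339,2.000)–(3.009,3.000)
cell (3,3): code 0001 → (3.009,3.000)–(3.000,3.009)
total: 12 segments, chained into 1 closed loop(s), length Σ = 8.044749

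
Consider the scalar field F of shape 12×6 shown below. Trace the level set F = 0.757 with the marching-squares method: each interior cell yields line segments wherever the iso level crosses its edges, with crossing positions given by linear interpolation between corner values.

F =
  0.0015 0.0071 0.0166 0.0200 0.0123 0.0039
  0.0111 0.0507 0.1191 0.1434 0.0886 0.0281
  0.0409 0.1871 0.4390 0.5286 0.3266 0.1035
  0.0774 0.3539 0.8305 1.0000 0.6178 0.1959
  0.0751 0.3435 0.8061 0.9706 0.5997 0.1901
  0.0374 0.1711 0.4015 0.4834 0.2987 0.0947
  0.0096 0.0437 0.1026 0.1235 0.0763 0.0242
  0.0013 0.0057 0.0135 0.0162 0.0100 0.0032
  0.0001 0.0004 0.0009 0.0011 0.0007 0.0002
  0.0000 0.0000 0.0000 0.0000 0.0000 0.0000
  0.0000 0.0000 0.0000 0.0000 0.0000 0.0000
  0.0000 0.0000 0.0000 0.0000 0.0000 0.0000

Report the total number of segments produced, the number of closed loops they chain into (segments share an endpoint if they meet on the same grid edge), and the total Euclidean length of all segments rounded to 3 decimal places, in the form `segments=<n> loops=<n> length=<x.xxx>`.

cell (2,1): code 0100 → (2.812,2.000)–(3.000,1.846)
cell (2,2): code 1100 → (2.485,3.000)–(2.812,2.000)
cell (2,3): code 1000 → (3.000,3.636)–(2.485,3.000)
cell (3,1): code 0110 → (3.000,1.846)–(4.000,1.894)
cell (3,3): code 1001 → (4.000,3.576)–(3.000,3.636)
cell (4,1): code 0010 → (4.000,1.894)–(4.121,2.000)
cell (4,2): code 0011 → (4.121,2.000)–(4.438,3.000)
cell (4,3): code 0001 → (4.438,3.000)–(4.000,3.576)
total: 8 segments, chained into 1 closed loop(s), length Σ = 6.050830

segments=8 loops=1 length=6.051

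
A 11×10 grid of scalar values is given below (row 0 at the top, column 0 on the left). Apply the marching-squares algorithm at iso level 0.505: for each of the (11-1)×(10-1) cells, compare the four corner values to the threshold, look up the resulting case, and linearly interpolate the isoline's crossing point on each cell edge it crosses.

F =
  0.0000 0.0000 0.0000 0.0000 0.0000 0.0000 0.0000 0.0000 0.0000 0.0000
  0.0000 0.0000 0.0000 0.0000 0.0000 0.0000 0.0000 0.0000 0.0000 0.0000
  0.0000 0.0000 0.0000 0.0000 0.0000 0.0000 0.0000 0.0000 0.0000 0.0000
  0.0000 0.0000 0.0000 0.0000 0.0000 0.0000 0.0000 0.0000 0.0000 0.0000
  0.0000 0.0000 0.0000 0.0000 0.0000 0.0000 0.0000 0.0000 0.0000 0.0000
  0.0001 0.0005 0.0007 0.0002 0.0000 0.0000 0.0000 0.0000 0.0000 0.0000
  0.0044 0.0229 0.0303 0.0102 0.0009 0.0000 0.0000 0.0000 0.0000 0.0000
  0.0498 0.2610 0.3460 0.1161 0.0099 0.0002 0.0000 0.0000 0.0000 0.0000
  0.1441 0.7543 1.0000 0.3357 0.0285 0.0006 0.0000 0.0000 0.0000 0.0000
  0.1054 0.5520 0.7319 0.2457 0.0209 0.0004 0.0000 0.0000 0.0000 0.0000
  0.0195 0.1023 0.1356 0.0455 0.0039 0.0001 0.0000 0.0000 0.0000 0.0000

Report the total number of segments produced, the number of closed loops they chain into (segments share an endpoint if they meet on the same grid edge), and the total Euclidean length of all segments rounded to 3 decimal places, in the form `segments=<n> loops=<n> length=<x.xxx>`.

segments=8 loops=1 length=6.614

cell (7,0): code 0100 → (7.495,1.000)–(8.000,0.591)
cell (7,1): code 1100 → (7.243,2.000)–(7.495,1.000)
cell (7,2): code 1000 → (8.000,2.745)–(7.243,2.000)
cell (8,0): code 0110 → (8.000,0.591)–(9.000,0.895)
cell (8,2): code 1001 → (9.000,2.467)–(8.000,2.745)
cell (9,0): code 0010 → (9.000,0.895)–(9.105,1.000)
cell (9,1): code 0011 → (9.105,1.000)–(9.381,2.000)
cell (9,2): code 0001 → (9.381,2.000)–(9.000,2.467)
total: 8 segments, chained into 1 closed loop(s), length Σ = 6.614019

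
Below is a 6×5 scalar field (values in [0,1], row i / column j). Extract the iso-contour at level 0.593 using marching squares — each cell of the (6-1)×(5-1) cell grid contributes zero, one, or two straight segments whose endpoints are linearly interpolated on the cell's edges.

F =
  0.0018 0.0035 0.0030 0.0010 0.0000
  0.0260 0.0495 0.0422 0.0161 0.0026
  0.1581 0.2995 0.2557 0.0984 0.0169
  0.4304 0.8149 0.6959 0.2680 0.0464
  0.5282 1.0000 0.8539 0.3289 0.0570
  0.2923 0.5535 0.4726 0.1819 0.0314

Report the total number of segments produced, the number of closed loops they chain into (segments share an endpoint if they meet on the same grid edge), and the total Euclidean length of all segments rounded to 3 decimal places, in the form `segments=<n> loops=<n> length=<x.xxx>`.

segments=8 loops=1 length=7.273

cell (2,0): code 0100 → (2.569,1.000)–(3.000,0.423)
cell (2,1): code 1100 → (2.766,2.000)–(2.569,1.000)
cell (2,2): code 1000 → (3.000,2.240)–(2.766,2.000)
cell (3,0): code 0110 → (3.000,0.423)–(4.000,0.137)
cell (3,2): code 1001 → (4.000,2.497)–(3.000,2.240)
cell (4,0): code 0010 → (4.000,0.137)–(4.912,1.000)
cell (4,1): code 0011 → (4.912,1.000)–(4.684,2.000)
cell (4,2): code 0001 → (4.684,2.000)–(4.000,2.497)
total: 8 segments, chained into 1 closed loop(s), length Σ = 7.273080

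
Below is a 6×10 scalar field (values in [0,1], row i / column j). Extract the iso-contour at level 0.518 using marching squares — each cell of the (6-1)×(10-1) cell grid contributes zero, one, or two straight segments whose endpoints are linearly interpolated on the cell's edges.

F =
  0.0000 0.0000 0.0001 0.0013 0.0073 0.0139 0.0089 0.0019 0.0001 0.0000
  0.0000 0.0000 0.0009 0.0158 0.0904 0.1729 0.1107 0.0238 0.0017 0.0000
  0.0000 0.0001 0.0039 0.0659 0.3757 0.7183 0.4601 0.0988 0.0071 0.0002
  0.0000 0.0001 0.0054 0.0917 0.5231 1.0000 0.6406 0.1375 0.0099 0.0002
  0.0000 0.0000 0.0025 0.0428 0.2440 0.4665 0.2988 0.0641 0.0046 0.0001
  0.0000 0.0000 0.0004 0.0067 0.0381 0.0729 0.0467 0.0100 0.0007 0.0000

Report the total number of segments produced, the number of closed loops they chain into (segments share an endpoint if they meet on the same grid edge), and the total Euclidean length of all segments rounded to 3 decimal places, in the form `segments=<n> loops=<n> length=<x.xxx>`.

segments=10 loops=1 length=6.679

cell (1,4): code 0100 → (1.633,5.000)–(2.000,4.415)
cell (1,5): code 1000 → (2.000,5.776)–(1.633,5.000)
cell (2,3): code 0100 → (2.965,4.000)–(3.000,3.988)
cell (2,4): code 1110 → (2.000,4.415)–(2.965,4.000)
cell (2,5): code 1101 → (2.321,6.000)–(2.000,5.776)
cell (2,6): code 1000 → (3.000,6.244)–(2.321,6.000)
cell (3,3): code 0010 → (3.000,3.988)–(3.018,4.000)
cell (3,4): code 0011 → (3.018,4.000)–(3.903,5.000)
cell (3,5): code 0011 → (3.903,5.000)–(3.359,6.000)
cell (3,6): code 0001 → (3.359,6.000)–(3.000,6.244)
total: 10 segments, chained into 1 closed loop(s), length Σ = 6.678916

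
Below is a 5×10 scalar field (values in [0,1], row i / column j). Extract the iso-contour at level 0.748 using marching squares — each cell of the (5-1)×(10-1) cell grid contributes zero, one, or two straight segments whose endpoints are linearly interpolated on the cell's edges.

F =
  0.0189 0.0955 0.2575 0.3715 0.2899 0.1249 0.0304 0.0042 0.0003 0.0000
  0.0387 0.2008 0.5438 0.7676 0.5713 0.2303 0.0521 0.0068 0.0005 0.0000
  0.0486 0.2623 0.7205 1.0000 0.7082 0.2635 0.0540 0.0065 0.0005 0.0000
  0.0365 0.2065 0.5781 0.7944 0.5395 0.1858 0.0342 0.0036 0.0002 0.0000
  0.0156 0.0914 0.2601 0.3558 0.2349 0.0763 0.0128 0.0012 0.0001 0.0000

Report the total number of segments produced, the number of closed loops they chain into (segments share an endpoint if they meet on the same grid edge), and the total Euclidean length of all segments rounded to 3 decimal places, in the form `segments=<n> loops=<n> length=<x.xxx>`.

cell (0,2): code 0100 → (0.951,3.000)–(1.000,2.912)
cell (0,3): code 1000 → (1.000,3.100)–(0.951,3.000)
cell (1,2): code 0110 → (1.000,2.912)–(2.000,2.098)
cell (1,3): code 1001 → (2.000,3.864)–(1.000,3.100)
cell (2,2): code 0110 → (2.000,2.098)–(3.000,2.785)
cell (2,3): code 1001 → (3.000,3.182)–(2.000,3.864)
cell (3,2): code 0010 → (3.000,2.785)–(3.106,3.000)
cell (3,3): code 0001 → (3.106,3.000)–(3.000,3.182)
total: 8 segments, chained into 1 closed loop(s), length Σ = 5.632975

segments=8 loops=1 length=5.633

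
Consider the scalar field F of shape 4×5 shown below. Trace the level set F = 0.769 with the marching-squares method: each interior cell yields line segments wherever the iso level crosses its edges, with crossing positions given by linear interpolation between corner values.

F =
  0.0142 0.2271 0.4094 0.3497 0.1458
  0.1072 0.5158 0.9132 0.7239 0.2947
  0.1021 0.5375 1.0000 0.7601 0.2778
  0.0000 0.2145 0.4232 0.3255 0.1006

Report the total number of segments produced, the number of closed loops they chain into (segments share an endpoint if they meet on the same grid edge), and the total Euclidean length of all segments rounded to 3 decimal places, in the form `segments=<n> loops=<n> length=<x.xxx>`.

segments=6 loops=1 length=4.988

cell (0,1): code 0100 → (0.714,2.000)–(1.000,1.637)
cell (0,2): code 1000 → (1.000,2.762)–(0.714,2.000)
cell (1,1): code 0110 → (1.000,1.637)–(2.000,1.501)
cell (1,2): code 1001 → (2.000,2.963)–(1.000,2.762)
cell (2,1): code 0010 → (2.000,1.501)–(2.400,2.000)
cell (2,2): code 0001 → (2.400,2.000)–(2.000,2.963)
total: 6 segments, chained into 1 closed loop(s), length Σ = 4.988287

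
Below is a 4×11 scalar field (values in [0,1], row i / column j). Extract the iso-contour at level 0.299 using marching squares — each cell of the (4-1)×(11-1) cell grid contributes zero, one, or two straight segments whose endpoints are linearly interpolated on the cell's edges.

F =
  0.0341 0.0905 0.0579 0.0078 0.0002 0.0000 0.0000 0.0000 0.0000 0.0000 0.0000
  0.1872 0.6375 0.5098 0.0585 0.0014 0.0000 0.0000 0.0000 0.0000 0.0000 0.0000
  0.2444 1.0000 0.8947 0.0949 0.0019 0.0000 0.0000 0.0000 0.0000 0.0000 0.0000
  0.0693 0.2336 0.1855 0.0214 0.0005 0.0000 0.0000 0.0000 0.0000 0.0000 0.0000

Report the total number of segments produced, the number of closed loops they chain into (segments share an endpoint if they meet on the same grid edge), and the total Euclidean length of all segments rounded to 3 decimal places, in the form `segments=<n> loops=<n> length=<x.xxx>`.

segments=8 loops=1 length=8.127

cell (0,0): code 0100 → (0.381,1.000)–(1.000,0.248)
cell (0,1): code 1100 → (0.534,2.000)–(0.381,1.000)
cell (0,2): code 1000 → (1.000,2.467)–(0.534,2.000)
cell (1,0): code 0110 → (1.000,0.248)–(2.000,0.072)
cell (1,2): code 1001 → (2.000,2.745)–(1.000,2.467)
cell (2,0): code 0010 → (2.000,0.072)–(2.915,1.000)
cell (2,1): code 0011 → (2.915,1.000)–(2.840,2.000)
cell (2,2): code 0001 → (2.840,2.000)–(2.000,2.745)
total: 8 segments, chained into 1 closed loop(s), length Σ = 8.126782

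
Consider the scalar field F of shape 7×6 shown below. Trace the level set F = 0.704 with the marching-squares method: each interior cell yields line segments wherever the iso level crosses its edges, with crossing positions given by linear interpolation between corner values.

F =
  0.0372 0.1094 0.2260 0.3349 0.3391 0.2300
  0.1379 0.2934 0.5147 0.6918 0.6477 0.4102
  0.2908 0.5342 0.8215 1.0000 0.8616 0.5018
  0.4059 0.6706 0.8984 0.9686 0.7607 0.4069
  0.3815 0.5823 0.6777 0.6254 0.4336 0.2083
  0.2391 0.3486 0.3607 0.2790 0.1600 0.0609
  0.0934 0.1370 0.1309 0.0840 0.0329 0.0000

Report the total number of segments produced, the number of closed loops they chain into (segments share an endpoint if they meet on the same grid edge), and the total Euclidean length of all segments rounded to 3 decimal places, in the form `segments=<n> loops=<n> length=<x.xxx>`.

cell (1,1): code 0100 → (1.617,2.000)–(2.000,1.591)
cell (1,2): code 1100 → (1.040,3.000)–(1.617,2.000)
cell (1,3): code 1100 → (1.263,4.000)–(1.040,3.000)
cell (1,4): code 1000 → (2.000,4.438)–(1.263,4.000)
cell (2,1): code 0110 → (2.000,1.591)–(3.000,1.147)
cell (2,4): code 1001 → (3.000,4.160)–(2.000,4.438)
cell (3,1): code 0010 → (3.000,1.147)–(3.881,2.000)
cell (3,2): code 0011 → (3.881,2.000)–(3.771,3.000)
cell (3,3): code 0011 → (3.771,3.000)–(3.173,4.000)
cell (3,4): code 0001 → (3.173,4.000)–(3.000,4.160)
total: 10 segments, chained into 1 closed loop(s), length Σ = 9.362559

segments=10 loops=1 length=9.363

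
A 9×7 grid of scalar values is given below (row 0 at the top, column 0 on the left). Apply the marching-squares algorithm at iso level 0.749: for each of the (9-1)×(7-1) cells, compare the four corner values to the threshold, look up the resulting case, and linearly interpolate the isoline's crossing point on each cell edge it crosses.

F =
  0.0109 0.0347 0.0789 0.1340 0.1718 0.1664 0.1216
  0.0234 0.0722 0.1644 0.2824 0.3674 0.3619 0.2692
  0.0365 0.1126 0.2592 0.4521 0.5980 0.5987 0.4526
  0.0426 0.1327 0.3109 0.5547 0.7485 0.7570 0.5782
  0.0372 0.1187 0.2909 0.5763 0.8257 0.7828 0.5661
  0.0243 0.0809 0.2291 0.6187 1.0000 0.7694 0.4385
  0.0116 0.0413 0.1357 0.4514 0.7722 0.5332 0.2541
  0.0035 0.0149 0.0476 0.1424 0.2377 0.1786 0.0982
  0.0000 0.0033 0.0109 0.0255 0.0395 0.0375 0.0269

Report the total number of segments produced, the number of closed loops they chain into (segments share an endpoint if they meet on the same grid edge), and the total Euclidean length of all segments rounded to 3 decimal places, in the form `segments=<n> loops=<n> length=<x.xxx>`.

segments=12 loops=1 length=7.920

cell (2,4): code 0100 → (2.949,5.000)–(3.000,4.059)
cell (2,5): code 1000 → (3.000,5.045)–(2.949,5.000)
cell (3,3): code 0100 → (3.006,4.000)–(4.000,3.692)
cell (3,4): code 1110 → (3.000,4.059)–(3.006,4.000)
cell (3,5): code 1001 → (4.000,5.156)–(3.000,5.045)
cell (4,3): code 0110 → (4.000,3.692)–(5.000,3.342)
cell (4,5): code 1001 → (5.000,5.062)–(4.000,5.156)
cell (5,3): code 0110 → (5.000,3.342)–(6.000,3.928)
cell (5,4): code 1011 → (6.000,4.097)–(5.086,5.000)
cell (5,5): code 0001 → (5.086,5.000)–(5.000,5.062)
cell (6,3): code 0010 → (6.000,3.928)–(6.043,4.000)
cell (6,4): code 0001 → (6.043,4.000)–(6.000,4.097)
total: 12 segments, chained into 1 closed loop(s), length Σ = 7.919916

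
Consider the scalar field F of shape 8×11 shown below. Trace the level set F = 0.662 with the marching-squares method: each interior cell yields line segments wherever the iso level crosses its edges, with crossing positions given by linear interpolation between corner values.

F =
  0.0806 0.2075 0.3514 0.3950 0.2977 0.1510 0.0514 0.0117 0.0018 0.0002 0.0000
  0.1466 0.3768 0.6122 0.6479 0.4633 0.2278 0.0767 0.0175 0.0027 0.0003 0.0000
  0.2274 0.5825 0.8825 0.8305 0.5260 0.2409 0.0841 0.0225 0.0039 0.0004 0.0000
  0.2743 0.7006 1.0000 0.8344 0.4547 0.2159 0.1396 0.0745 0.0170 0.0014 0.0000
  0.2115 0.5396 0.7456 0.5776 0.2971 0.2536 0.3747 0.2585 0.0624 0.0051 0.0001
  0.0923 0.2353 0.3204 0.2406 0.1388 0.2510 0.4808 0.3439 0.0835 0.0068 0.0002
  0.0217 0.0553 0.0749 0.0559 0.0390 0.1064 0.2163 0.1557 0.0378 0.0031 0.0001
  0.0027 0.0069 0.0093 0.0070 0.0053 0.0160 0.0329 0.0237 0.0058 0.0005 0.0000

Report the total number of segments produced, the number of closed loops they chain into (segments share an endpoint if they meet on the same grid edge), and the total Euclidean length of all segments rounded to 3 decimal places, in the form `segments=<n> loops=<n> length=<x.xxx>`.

cell (1,1): code 0100 → (1.184,2.000)–(2.000,1.265)
cell (1,2): code 1100 → (1.077,3.000)–(1.184,2.000)
cell (1,3): code 1000 → (2.000,3.553)–(1.077,3.000)
cell (2,0): code 0100 → (2.673,1.000)–(3.000,0.909)
cell (2,1): code 1110 → (2.000,1.265)–(2.673,1.000)
cell (2,3): code 1001 → (3.000,3.454)–(2.000,3.553)
cell (3,0): code 0010 → (3.000,0.909)–(3.240,1.000)
cell (3,1): code 0111 → (3.240,1.000)–(4.000,1.594)
cell (3,2): code 1011 → (4.000,2.498)–(3.671,3.000)
cell (3,3): code 0001 → (3.671,3.000)–(3.000,3.454)
cell (4,1): code 0010 → (4.000,1.594)–(4.197,2.000)
cell (4,2): code 0001 → (4.197,2.000)–(4.000,2.498)
total: 12 segments, chained into 1 closed loop(s), length Σ = 8.865220

segments=12 loops=1 length=8.865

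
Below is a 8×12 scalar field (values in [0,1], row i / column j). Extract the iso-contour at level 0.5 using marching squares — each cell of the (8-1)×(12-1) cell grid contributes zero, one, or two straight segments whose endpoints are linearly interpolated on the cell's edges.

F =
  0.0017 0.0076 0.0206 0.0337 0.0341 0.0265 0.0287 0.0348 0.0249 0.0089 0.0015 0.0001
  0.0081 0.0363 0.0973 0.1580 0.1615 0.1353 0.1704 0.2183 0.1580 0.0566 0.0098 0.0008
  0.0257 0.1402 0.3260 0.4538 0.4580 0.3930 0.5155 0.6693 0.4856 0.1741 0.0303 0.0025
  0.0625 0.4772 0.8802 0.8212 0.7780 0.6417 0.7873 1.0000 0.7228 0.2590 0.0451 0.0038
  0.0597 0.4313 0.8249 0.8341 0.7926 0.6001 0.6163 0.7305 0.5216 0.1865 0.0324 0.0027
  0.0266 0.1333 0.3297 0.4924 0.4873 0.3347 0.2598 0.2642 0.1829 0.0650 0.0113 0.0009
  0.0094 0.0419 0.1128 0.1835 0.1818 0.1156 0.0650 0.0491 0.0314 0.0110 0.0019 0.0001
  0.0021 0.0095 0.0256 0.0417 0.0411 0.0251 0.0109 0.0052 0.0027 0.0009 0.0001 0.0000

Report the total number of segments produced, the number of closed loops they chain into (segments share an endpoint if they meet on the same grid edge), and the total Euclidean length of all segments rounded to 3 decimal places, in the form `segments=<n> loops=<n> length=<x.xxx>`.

segments=20 loops=1 length=18.085

cell (1,5): code 0100 → (1.955,6.000)–(2.000,5.873)
cell (1,6): code 1100 → (1.625,7.000)–(1.955,6.000)
cell (1,7): code 1000 → (2.000,7.922)–(1.625,7.000)
cell (2,1): code 0100 → (2.314,2.000)–(3.000,1.057)
cell (2,2): code 1100 → (2.126,3.000)–(2.314,2.000)
cell (2,3): code 1100 → (2.131,4.000)–(2.126,3.000)
cell (2,4): code 1100 → (2.430,5.000)–(2.131,4.000)
cell (2,5): code 1110 → (2.000,5.873)–(2.430,5.000)
cell (2,7): code 1101 → (2.061,8.000)–(2.000,7.922)
cell (2,8): code 1000 → (3.000,8.480)–(2.061,8.000)
cell (3,1): code 0110 → (3.000,1.057)–(4.000,1.175)
cell (3,8): code 1001 → (4.000,8.064)–(3.000,8.480)
cell (4,1): code 0010 → (4.000,1.175)–(4.656,2.000)
cell (4,2): code 0011 → (4.656,2.000)–(4.978,3.000)
cell (4,3): code 0011 → (4.978,3.000)–(4.958,4.000)
cell (4,4): code 0011 → (4.958,4.000)–(4.377,5.000)
cell (4,5): code 0011 → (4.377,5.000)–(4.326,6.000)
cell (4,6): code 0011 → (4.326,6.000)–(4.494,7.000)
cell (4,7): code 0011 → (4.494,7.000)–(4.064,8.000)
cell (4,8): code 0001 → (4.064,8.000)–(4.000,8.064)
total: 20 segments, chained into 1 closed loop(s), length Σ = 18.084682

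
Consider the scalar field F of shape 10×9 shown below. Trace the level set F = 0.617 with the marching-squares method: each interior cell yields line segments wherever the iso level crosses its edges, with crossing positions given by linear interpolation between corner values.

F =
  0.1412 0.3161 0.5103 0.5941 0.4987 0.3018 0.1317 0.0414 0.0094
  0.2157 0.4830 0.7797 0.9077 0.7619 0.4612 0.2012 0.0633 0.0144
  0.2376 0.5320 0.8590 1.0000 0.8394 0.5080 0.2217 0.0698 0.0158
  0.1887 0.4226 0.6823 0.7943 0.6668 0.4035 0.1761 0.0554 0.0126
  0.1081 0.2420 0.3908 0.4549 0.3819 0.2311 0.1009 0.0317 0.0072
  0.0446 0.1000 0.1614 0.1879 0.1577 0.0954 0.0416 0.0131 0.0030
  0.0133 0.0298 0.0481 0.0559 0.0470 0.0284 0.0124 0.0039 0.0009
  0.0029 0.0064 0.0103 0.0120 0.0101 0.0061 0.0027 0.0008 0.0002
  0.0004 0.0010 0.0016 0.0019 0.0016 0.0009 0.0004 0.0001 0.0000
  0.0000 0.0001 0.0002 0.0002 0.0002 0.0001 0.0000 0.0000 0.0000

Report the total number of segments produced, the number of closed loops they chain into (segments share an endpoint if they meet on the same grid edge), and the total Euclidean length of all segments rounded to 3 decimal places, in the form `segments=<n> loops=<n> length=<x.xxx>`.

cell (0,1): code 0100 → (0.396,2.000)–(1.000,1.452)
cell (0,2): code 1100 → (0.073,3.000)–(0.396,2.000)
cell (0,3): code 1100 → (0.449,4.000)–(0.073,3.000)
cell (0,4): code 1000 → (1.000,4.482)–(0.449,4.000)
cell (1,1): code 0110 → (1.000,1.452)–(2.000,1.260)
cell (1,4): code 1001 → (2.000,4.671)–(1.000,4.482)
cell (2,1): code 0110 → (2.000,1.260)–(3.000,1.749)
cell (2,4): code 1001 → (3.000,4.189)–(2.000,4.671)
cell (3,1): code 0010 → (3.000,1.749)–(3.224,2.000)
cell (3,2): code 0011 → (3.224,2.000)–(3.522,3.000)
cell (3,3): code 0011 → (3.522,3.000)–(3.175,4.000)
cell (3,4): code 0001 → (3.175,4.000)–(3.000,4.189)
total: 12 segments, chained into 1 closed loop(s), length Σ = 10.622351

segments=12 loops=1 length=10.622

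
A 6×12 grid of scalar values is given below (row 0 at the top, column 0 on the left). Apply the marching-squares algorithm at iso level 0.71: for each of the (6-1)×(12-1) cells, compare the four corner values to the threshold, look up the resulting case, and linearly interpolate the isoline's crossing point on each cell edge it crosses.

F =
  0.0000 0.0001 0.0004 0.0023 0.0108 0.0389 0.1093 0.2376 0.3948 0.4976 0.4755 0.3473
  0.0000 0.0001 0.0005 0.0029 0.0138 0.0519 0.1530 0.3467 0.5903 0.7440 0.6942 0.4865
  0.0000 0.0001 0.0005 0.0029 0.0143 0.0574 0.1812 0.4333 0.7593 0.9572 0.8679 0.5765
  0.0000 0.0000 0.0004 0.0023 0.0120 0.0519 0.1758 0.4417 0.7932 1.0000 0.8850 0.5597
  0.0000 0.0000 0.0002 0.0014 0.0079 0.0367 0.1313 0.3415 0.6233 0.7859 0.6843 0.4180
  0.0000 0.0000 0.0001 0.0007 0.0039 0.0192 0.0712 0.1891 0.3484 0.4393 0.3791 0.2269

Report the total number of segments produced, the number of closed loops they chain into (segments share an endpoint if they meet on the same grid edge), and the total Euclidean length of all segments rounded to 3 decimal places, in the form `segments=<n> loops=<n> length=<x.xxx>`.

cell (0,8): code 0100 → (0.862,9.000)–(1.000,8.779)
cell (0,9): code 1000 → (1.000,9.683)–(0.862,9.000)
cell (1,7): code 0100 → (1.708,8.000)–(2.000,7.849)
cell (1,8): code 1110 → (1.000,8.779)–(1.708,8.000)
cell (1,9): code 1101 → (1.091,10.000)–(1.000,9.683)
cell (1,10): code 1000 → (2.000,10.542)–(1.091,10.000)
cell (2,7): code 0110 → (2.000,7.849)–(3.000,7.763)
cell (2,10): code 1001 → (3.000,10.538)–(2.000,10.542)
cell (3,7): code 0010 → (3.000,7.763)–(3.490,8.000)
cell (3,8): code 0111 → (3.490,8.000)–(4.000,8.533)
cell (3,9): code 1011 → (4.000,9.747)–(3.872,10.000)
cell (3,10): code 0001 → (3.872,10.000)–(3.000,10.538)
cell (4,8): code 0010 → (4.000,8.533)–(4.219,9.000)
cell (4,9): code 0001 → (4.219,9.000)–(4.000,9.747)
total: 14 segments, chained into 1 closed loop(s), length Σ = 9.614640

segments=14 loops=1 length=9.615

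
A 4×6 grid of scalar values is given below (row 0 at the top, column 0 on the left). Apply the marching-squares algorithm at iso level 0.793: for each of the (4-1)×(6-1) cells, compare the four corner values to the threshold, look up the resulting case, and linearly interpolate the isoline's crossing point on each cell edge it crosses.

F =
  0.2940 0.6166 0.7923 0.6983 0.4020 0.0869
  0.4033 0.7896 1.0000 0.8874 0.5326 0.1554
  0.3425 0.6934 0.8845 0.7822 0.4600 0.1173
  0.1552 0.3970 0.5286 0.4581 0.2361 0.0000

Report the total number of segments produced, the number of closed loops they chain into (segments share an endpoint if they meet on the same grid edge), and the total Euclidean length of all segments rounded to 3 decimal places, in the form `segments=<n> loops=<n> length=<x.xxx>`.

segments=8 loops=1 length=6.761

cell (0,1): code 0100 → (0.003,2.000)–(1.000,1.016)
cell (0,2): code 1100 → (0.501,3.000)–(0.003,2.000)
cell (0,3): code 1000 → (1.000,3.266)–(0.501,3.000)
cell (1,1): code 0110 → (1.000,1.016)–(2.000,1.521)
cell (1,2): code 1011 → (2.000,2.894)–(1.897,3.000)
cell (1,3): code 0001 → (1.897,3.000)–(1.000,3.266)
cell (2,1): code 0010 → (2.000,1.521)–(2.257,2.000)
cell (2,2): code 0001 → (2.257,2.000)–(2.000,2.894)
total: 8 segments, chained into 1 closed loop(s), length Σ = 6.760614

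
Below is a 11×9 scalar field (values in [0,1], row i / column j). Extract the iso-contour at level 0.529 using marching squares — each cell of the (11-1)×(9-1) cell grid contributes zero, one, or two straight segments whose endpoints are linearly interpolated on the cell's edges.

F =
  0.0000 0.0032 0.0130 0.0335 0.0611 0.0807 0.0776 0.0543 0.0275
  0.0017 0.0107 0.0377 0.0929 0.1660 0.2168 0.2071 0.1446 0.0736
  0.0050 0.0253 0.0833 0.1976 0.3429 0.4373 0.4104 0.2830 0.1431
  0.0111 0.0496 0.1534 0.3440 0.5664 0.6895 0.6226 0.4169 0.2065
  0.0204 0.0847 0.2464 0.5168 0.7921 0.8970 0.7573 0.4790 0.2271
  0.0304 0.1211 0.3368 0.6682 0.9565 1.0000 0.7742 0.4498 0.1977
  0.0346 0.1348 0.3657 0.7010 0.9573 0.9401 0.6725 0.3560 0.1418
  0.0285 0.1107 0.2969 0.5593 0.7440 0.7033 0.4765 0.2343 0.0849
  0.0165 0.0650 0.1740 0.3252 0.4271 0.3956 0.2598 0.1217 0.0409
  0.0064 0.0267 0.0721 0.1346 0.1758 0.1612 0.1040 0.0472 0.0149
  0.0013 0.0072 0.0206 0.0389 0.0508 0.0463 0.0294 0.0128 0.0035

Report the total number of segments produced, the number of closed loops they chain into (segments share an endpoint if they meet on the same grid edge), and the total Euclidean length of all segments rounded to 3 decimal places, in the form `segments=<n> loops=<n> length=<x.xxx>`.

cell (2,3): code 0100 → (2.833,4.000)–(3.000,3.832)
cell (2,4): code 1100 → (2.364,5.000)–(2.833,4.000)
cell (2,5): code 1100 → (2.559,6.000)–(2.364,5.000)
cell (2,6): code 1000 → (3.000,6.455)–(2.559,6.000)
cell (3,3): code 0110 → (3.000,3.832)–(4.000,3.044)
cell (3,6): code 1001 → (4.000,6.820)–(3.000,6.455)
cell (4,2): code 0100 → (4.081,3.000)–(5.000,2.580)
cell (4,3): code 1110 → (4.000,3.044)–(4.081,3.000)
cell (4,6): code 1001 → (5.000,6.756)–(4.000,6.820)
cell (5,2): code 0110 → (5.000,2.580)–(6.000,2.487)
cell (5,6): code 1001 → (6.000,6.453)–(5.000,6.756)
cell (6,2): code 0110 → (6.000,2.487)–(7.000,2.885)
cell (6,5): code 1011 → (7.000,5.769)–(6.732,6.000)
cell (6,6): code 0001 → (6.732,6.000)–(6.000,6.453)
cell (7,2): code 0010 → (7.000,2.885)–(7.129,3.000)
cell (7,3): code 0011 → (7.129,3.000)–(7.678,4.000)
cell (7,4): code 0011 → (7.678,4.000)–(7.566,5.000)
cell (7,5): code 0001 → (7.566,5.000)–(7.000,5.769)
total: 18 segments, chained into 1 closed loop(s), length Σ = 15.052340

segments=18 loops=1 length=15.052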